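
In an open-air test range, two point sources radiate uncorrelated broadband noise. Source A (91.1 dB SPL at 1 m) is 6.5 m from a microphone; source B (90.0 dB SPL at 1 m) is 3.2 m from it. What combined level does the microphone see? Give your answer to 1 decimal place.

At the listener: L_A = 91.1 − 20·log₁₀(6.5) = 74.84 dB; L_B = 90.0 − 20·log₁₀(3.2) = 79.90 dB.
Combined: 10·log₁₀(10^(74.84/10)+10^(79.90/10)) = 81.1 dB SPL.

81.1 dB SPL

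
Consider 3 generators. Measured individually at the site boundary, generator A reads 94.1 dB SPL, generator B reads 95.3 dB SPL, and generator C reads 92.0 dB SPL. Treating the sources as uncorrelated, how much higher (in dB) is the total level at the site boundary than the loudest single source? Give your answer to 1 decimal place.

Add the sources as powers (linear), then convert back to dB:
L_total = 10·log₁₀(10^(94.1/10) + 10^(95.3/10) + 10^(92.0/10)) = 98.78 dB SPL.
Excess over the loudest (95.3 dB): 98.78 − 95.3 = 3.5 dB.

3.5 dB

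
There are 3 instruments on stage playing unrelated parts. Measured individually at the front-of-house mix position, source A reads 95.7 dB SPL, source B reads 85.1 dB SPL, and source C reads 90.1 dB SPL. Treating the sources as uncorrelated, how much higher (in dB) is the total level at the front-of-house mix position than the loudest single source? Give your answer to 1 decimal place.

1.3 dB

Uncorrelated sources add in intensity (power), not in dB.
L_total = 10·log₁₀(10^(95.7/10) + 10^(85.1/10) + 10^(90.1/10)) = 97.04 dB SPL.
Excess over the loudest (95.7 dB): 97.04 − 95.7 = 1.3 dB.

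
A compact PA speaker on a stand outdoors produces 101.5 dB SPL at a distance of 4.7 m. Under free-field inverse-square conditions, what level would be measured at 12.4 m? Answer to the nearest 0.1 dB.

93.1 dB SPL

Inverse-square spreading gives ΔL = −20·log₁₀(d₂/d₁).
ΔL = −20·log₁₀(12.4/4.7) = -8.43 dB, so L₂ = 101.5 + (-8.43) = 93.1 dB SPL.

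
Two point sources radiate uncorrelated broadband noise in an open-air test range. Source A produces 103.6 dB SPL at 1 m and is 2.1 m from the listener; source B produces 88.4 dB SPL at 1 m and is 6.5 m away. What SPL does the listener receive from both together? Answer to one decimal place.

At the listener: L_A = 103.6 − 20·log₁₀(2.1) = 97.16 dB; L_B = 88.4 − 20·log₁₀(6.5) = 72.14 dB.
Combined: 10·log₁₀(10^(97.16/10)+10^(72.14/10)) = 97.2 dB SPL.

97.2 dB SPL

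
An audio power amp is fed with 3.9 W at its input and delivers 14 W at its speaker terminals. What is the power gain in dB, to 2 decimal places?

5.55 dB

Power ratio → dB uses the 10·log₁₀ form:
10·log₁₀(14/3.9) = 10·log₁₀(3.590) = 5.55 dB.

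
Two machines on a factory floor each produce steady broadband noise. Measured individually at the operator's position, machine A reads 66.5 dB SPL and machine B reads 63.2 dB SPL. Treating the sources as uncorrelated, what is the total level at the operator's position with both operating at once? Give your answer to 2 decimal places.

Add the sources as powers (linear), then convert back to dB:
L_total = 10·log₁₀(10^(66.5/10) + 10^(63.2/10)) = 10·log₁₀(6556000) = 68.17 dB SPL.

68.17 dB SPL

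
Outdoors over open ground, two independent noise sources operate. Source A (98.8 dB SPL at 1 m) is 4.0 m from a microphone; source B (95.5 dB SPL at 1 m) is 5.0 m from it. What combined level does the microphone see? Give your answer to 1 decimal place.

At the listener: L_A = 98.8 − 20·log₁₀(4.0) = 86.76 dB; L_B = 95.5 − 20·log₁₀(5.0) = 81.52 dB.
Combined: 10·log₁₀(10^(86.76/10)+10^(81.52/10)) = 87.9 dB SPL.

87.9 dB SPL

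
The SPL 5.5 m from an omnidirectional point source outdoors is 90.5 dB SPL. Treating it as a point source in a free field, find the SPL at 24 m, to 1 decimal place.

77.7 dB SPL

For a point source in a free field, ΔL = −20·log₁₀(d₂/d₁).
ΔL = −20·log₁₀(24/5.5) = -12.80 dB, so L₂ = 90.5 + (-12.80) = 77.7 dB SPL.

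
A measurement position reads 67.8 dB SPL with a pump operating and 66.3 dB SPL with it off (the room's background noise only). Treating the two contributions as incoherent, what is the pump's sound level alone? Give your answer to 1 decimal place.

Background correction is a power subtraction:
L_src = 10·log₁₀(10^(67.8/10) − 10^(66.3/10)) = 10·log₁₀(1760000) = 62.5 dB SPL.

62.5 dB SPL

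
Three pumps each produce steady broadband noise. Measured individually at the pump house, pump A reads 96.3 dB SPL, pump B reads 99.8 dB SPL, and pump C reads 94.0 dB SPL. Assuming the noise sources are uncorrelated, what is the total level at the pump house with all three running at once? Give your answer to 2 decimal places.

102.13 dB SPL

Incoherent sources sum as intensities:
L_total = 10·log₁₀(10^(96.3/10) + 10^(99.8/10) + 10^(94.0/10)) = 10·log₁₀(16328000000) = 102.13 dB SPL.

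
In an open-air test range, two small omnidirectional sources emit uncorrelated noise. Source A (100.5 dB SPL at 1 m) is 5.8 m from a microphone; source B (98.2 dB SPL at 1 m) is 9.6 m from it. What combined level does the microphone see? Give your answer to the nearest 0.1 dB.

86.1 dB SPL

At the listener: L_A = 100.5 − 20·log₁₀(5.8) = 85.23 dB; L_B = 98.2 − 20·log₁₀(9.6) = 78.55 dB.
Combined: 10·log₁₀(10^(85.23/10)+10^(78.55/10)) = 86.1 dB SPL.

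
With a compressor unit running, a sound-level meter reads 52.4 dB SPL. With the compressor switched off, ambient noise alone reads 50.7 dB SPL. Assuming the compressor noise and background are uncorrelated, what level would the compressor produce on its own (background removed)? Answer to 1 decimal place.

Background correction is a power subtraction:
L_src = 10·log₁₀(10^(52.4/10) − 10^(50.7/10)) = 10·log₁₀(56290) = 47.5 dB SPL.

47.5 dB SPL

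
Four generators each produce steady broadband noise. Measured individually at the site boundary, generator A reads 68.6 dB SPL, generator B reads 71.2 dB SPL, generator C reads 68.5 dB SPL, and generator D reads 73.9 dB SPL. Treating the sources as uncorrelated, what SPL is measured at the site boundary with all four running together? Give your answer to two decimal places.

77.16 dB SPL

Uncorrelated sources add in intensity (power), not in dB.
L_total = 10·log₁₀(10^(68.6/10) + 10^(71.2/10) + 10^(68.5/10) + 10^(73.9/10)) = 10·log₁₀(52050000) = 77.16 dB SPL.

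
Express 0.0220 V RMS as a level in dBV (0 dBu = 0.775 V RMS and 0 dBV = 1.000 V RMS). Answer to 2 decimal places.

dBV = 20·log₁₀(V / 1.000 V).
20·log₁₀(0.0220/1.000) = -33.15 dBV.

-33.15 dBV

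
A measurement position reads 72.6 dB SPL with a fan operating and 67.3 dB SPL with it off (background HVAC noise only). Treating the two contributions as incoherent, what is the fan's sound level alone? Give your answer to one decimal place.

71.1 dB SPL

Background correction is a power subtraction:
L_src = 10·log₁₀(10^(72.6/10) − 10^(67.3/10)) = 10·log₁₀(12830000) = 71.1 dB SPL.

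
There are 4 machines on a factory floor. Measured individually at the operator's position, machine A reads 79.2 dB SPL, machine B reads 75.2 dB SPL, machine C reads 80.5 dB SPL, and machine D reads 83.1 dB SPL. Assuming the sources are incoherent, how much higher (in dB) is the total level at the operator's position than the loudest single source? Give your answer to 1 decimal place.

3.3 dB

Incoherent sources sum as intensities:
L_total = 10·log₁₀(10^(79.2/10) + 10^(75.2/10) + 10^(80.5/10) + 10^(83.1/10)) = 86.36 dB SPL.
Excess over the loudest (83.1 dB): 86.36 − 83.1 = 3.3 dB.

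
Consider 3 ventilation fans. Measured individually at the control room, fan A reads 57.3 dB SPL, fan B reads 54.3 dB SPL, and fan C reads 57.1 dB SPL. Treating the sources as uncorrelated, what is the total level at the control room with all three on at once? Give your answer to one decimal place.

Uncorrelated sources add in intensity (power), not in dB.
L_total = 10·log₁₀(10^(57.3/10) + 10^(54.3/10) + 10^(57.1/10)) = 10·log₁₀(1319000) = 61.2 dB SPL.

61.2 dB SPL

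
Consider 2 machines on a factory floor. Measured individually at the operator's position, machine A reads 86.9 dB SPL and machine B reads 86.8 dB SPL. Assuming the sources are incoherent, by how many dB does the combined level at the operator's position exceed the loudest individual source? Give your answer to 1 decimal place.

3.0 dB

Uncorrelated sources add in intensity (power), not in dB.
L_total = 10·log₁₀(10^(86.9/10) + 10^(86.8/10)) = 89.86 dB SPL.
Excess over the loudest (86.9 dB): 89.86 − 86.9 = 3.0 dB.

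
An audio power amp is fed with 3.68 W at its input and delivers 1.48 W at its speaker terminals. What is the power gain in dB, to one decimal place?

-4.0 dB

Power ratio → dB uses the 10·log₁₀ form:
10·log₁₀(1.48/3.68) = 10·log₁₀(0.4022) = -4.0 dB.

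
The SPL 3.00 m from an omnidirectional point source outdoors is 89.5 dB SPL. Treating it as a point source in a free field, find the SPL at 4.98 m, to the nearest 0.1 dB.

For a point source in a free field, ΔL = −20·log₁₀(d₂/d₁).
ΔL = −20·log₁₀(4.98/3.00) = -4.40 dB, so L₂ = 89.5 + (-4.40) = 85.1 dB SPL.

85.1 dB SPL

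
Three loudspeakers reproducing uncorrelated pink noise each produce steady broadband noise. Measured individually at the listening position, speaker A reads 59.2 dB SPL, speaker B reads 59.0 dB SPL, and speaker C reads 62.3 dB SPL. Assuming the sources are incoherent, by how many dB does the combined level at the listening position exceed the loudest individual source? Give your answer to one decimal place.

Uncorrelated sources add in intensity (power), not in dB.
L_total = 10·log₁₀(10^(59.2/10) + 10^(59.0/10) + 10^(62.3/10)) = 65.22 dB SPL.
Excess over the loudest (62.3 dB): 65.22 − 62.3 = 2.9 dB.

2.9 dB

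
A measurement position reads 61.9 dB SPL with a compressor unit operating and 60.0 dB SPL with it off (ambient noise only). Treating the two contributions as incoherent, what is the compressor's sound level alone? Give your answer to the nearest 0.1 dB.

57.4 dB SPL

Subtract intensities: L_src = 10·log₁₀(10^(L_total/10) − 10^(L_bg/10)).
L_src = 10·log₁₀(10^(61.9/10) − 10^(60.0/10)) = 10·log₁₀(548800) = 57.4 dB SPL.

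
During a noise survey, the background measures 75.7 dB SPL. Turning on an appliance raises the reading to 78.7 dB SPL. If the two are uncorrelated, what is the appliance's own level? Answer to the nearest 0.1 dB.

75.7 dB SPL

Remove the background by subtracting linear intensities:
L_src = 10·log₁₀(10^(78.7/10) − 10^(75.7/10)) = 10·log₁₀(36980000) = 75.7 dB SPL.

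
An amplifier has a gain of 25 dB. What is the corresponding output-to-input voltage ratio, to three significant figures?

17.8

Voltage ratio = 10^(dB/20).
10^(25/20) = 10^(1.250) = 17.8.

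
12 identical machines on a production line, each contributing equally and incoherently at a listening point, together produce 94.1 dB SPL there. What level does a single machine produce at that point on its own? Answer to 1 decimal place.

12 equal incoherent sources add 10·log₁₀(12) = 10.79 dB over one source.
L_one = 94.1 − 10.79 = 83.3 dB SPL.

83.3 dB SPL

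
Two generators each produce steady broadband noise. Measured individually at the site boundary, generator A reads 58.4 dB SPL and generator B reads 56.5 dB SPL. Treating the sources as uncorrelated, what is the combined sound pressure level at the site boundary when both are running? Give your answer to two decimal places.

Add the sources as powers (linear), then convert back to dB:
L_total = 10·log₁₀(10^(58.4/10) + 10^(56.5/10)) = 10·log₁₀(1139000) = 60.56 dB SPL.

60.56 dB SPL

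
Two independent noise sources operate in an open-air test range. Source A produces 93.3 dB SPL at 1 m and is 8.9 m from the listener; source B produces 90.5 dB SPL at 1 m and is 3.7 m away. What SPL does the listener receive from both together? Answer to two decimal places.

At the listener: L_A = 93.3 − 20·log₁₀(8.9) = 74.312 dB; L_B = 90.5 − 20·log₁₀(3.7) = 79.136 dB.
Combined: 10·log₁₀(10^(74.312/10)+10^(79.136/10)) = 80.37 dB SPL.

80.37 dB SPL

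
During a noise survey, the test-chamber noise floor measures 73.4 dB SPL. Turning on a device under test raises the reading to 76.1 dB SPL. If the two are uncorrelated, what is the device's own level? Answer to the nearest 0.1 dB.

Remove the background by subtracting linear intensities:
L_src = 10·log₁₀(10^(76.1/10) − 10^(73.4/10)) = 10·log₁₀(18860000) = 72.8 dB SPL.

72.8 dB SPL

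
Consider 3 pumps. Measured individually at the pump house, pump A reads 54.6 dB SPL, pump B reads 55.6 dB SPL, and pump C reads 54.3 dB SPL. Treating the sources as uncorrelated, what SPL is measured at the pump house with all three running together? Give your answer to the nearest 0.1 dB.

Incoherent sources sum as intensities:
L_total = 10·log₁₀(10^(54.6/10) + 10^(55.6/10) + 10^(54.3/10)) = 10·log₁₀(920600) = 59.6 dB SPL.

59.6 dB SPL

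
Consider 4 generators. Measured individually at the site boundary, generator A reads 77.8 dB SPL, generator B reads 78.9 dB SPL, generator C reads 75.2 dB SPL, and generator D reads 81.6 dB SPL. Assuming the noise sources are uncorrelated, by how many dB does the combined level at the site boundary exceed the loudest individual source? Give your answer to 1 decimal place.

3.4 dB

Incoherent sources sum as intensities:
L_total = 10·log₁₀(10^(77.8/10) + 10^(78.9/10) + 10^(75.2/10) + 10^(81.6/10)) = 84.99 dB SPL.
Excess over the loudest (81.6 dB): 84.99 − 81.6 = 3.4 dB.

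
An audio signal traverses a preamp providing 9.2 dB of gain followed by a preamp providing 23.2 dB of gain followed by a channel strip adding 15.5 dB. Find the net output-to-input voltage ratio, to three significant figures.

Net gain = 9.2 + 23.2 + 15.5 = 47.9 dB.
Voltage ratio = 10^(47.9/20) = 248.

248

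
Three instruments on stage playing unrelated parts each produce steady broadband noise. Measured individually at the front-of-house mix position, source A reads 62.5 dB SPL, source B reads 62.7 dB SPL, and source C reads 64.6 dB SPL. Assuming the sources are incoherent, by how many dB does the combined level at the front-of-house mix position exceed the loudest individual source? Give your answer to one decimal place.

3.5 dB

Incoherent sources sum as intensities:
L_total = 10·log₁₀(10^(62.5/10) + 10^(62.7/10) + 10^(64.6/10)) = 68.15 dB SPL.
Excess over the loudest (64.6 dB): 68.15 − 64.6 = 3.5 dB.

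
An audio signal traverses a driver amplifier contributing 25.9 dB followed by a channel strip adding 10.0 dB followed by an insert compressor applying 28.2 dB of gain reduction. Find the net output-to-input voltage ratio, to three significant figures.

Net gain = 25.9 + 10.0 + (−28.2) = 7.7 dB.
Voltage ratio = 10^(7.7/20) = 2.43.

2.43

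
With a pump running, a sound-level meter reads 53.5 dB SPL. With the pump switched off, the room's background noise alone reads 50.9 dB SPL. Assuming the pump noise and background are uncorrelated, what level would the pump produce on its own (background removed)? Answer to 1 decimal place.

50.0 dB SPL

Background correction is a power subtraction:
L_src = 10·log₁₀(10^(53.5/10) − 10^(50.9/10)) = 10·log₁₀(100800) = 50.0 dB SPL.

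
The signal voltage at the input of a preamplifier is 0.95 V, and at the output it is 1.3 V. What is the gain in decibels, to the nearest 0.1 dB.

Voltage is an amplitude quantity, so gain = 20·log₁₀(V_out/V_in).
20·log₁₀(1.3/0.95) = 20·log₁₀(1.368) = 2.7 dB.

2.7 dB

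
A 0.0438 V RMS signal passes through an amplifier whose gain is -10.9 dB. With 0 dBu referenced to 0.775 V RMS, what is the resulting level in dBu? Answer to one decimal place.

Input level: 20·log₁₀(0.0438/0.775) = -24.96 dBu.
Output: -24.96 − 10.9 = -35.9 dBu.

-35.9 dBu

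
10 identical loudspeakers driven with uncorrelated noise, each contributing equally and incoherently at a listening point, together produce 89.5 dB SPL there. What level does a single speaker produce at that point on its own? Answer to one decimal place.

10 equal incoherent sources add 10·log₁₀(10) = 10.00 dB over one source.
L_one = 89.5 − 10.00 = 79.5 dB SPL.

79.5 dB SPL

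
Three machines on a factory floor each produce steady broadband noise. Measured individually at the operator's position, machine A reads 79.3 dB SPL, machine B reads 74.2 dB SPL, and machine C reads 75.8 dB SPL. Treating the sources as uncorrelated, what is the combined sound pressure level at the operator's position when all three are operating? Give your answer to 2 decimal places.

Incoherent sources sum as intensities:
L_total = 10·log₁₀(10^(79.3/10) + 10^(74.2/10) + 10^(75.8/10)) = 10·log₁₀(149400000) = 81.74 dB SPL.

81.74 dB SPL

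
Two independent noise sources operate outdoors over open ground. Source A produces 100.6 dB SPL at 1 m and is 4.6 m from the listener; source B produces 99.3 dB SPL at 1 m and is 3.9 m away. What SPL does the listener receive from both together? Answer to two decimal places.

90.42 dB SPL

At the listener: L_A = 100.6 − 20·log₁₀(4.6) = 87.345 dB; L_B = 99.3 − 20·log₁₀(3.9) = 87.479 dB.
Combined: 10·log₁₀(10^(87.345/10)+10^(87.479/10)) = 90.42 dB SPL.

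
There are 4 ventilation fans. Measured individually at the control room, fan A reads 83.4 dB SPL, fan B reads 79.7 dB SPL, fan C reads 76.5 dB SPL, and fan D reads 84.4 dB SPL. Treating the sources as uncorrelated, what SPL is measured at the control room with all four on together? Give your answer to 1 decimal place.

88.0 dB SPL

Uncorrelated sources add in intensity (power), not in dB.
L_total = 10·log₁₀(10^(83.4/10) + 10^(79.7/10) + 10^(76.5/10) + 10^(84.4/10)) = 10·log₁₀(632200000) = 88.0 dB SPL.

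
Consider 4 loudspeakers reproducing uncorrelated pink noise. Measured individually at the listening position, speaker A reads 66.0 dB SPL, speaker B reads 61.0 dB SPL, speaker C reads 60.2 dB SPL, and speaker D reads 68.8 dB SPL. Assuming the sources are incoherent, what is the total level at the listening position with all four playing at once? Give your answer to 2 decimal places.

71.42 dB SPL

Uncorrelated sources add in intensity (power), not in dB.
L_total = 10·log₁₀(10^(66.0/10) + 10^(61.0/10) + 10^(60.2/10) + 10^(68.8/10)) = 10·log₁₀(13870000) = 71.42 dB SPL.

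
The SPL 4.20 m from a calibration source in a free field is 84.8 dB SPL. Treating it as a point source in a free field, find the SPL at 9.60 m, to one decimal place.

For a point source in a free field, ΔL = −20·log₁₀(d₂/d₁).
ΔL = −20·log₁₀(9.60/4.20) = -7.18 dB, so L₂ = 84.8 + (-7.18) = 77.6 dB SPL.

77.6 dB SPL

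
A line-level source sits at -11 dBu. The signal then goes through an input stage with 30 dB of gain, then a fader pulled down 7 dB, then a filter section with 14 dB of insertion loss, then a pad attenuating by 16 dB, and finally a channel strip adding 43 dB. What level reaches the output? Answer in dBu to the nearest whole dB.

+25 dBu

Gain stages sum in dB:
-11 + 30 − 7 − 14 − 16 + 43 = +25 dBu.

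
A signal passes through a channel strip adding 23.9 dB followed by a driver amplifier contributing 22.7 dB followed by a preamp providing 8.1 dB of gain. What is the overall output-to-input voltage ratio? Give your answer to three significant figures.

543

Net gain = 23.9 + 22.7 + 8.1 = 54.7 dB.
Voltage ratio = 10^(54.7/20) = 543.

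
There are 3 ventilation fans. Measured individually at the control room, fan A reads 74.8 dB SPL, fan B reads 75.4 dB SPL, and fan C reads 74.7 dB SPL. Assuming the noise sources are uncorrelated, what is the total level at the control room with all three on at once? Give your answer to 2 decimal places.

Uncorrelated sources add in intensity (power), not in dB.
L_total = 10·log₁₀(10^(74.8/10) + 10^(75.4/10) + 10^(74.7/10)) = 10·log₁₀(94390000) = 79.75 dB SPL.

79.75 dB SPL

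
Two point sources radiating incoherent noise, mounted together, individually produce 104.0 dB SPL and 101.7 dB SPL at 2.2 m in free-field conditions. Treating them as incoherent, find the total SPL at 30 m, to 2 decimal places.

83.32 dB SPL

Combined at 2.2 m: 10·log₁₀(10^(104.0/10)+10^(101.7/10)) = 106.011 dB SPL.
Then apply −20·log₁₀(30/2.2) = -22.694 dB → 83.32 dB SPL.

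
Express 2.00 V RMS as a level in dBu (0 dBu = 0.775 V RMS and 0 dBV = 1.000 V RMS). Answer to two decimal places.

dBu = 20·log₁₀(V / 0.775 V).
20·log₁₀(2.00/0.775) = +8.23 dBu.

+8.23 dBu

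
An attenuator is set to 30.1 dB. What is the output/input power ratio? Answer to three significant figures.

0.000977

Power ratio = 10^(dB/10).
10^(-30.1/10) = 10^(-3.010) = 0.000977.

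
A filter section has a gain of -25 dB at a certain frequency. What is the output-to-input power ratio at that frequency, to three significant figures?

0.00316

Power ratio = 10^(dB/10).
10^(-25/10) = 10^(-2.500) = 0.00316.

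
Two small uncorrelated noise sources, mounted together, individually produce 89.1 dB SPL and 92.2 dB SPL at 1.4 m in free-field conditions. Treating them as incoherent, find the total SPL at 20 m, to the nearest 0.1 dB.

Combined at 1.4 m: 10·log₁₀(10^(89.1/10)+10^(92.2/10)) = 93.93 dB SPL.
Then apply −20·log₁₀(20/1.4) = -23.10 dB → 70.8 dB SPL.

70.8 dB SPL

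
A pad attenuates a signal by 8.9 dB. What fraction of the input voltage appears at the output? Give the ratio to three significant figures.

Voltage ratio = 10^(dB/20).
10^(-8.9/20) = 10^(-0.4450) = 0.359.

0.359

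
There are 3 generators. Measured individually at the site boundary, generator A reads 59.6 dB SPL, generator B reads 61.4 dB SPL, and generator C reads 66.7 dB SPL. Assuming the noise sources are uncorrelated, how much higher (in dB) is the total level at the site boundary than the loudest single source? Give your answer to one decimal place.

Uncorrelated sources add in intensity (power), not in dB.
L_total = 10·log₁₀(10^(59.6/10) + 10^(61.4/10) + 10^(66.7/10)) = 68.43 dB SPL.
Excess over the loudest (66.7 dB): 68.43 − 66.7 = 1.7 dB.

1.7 dB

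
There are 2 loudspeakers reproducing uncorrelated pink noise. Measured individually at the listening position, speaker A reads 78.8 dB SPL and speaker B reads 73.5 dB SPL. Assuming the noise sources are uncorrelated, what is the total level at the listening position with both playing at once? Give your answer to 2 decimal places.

79.92 dB SPL

Uncorrelated sources add in intensity (power), not in dB.
L_total = 10·log₁₀(10^(78.8/10) + 10^(73.5/10)) = 10·log₁₀(98240000) = 79.92 dB SPL.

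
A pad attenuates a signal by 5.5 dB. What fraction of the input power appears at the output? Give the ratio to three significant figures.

0.282

Power ratio = 10^(dB/10).
10^(-5.5/10) = 10^(-0.5500) = 0.282.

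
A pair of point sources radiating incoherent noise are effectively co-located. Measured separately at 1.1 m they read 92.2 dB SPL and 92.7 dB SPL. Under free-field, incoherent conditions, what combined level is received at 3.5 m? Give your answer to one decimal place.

85.4 dB SPL

Combined at 1.1 m: 10·log₁₀(10^(92.2/10)+10^(92.7/10)) = 95.47 dB SPL.
Then apply −20·log₁₀(3.5/1.1) = -10.05 dB → 85.4 dB SPL.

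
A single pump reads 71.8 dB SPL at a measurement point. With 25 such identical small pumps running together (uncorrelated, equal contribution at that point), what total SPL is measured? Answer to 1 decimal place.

25 equal incoherent sources raise the level by 10·log₁₀(25) = 13.98 dB.
L_total = 71.8 + 13.98 = 85.8 dB SPL.

85.8 dB SPL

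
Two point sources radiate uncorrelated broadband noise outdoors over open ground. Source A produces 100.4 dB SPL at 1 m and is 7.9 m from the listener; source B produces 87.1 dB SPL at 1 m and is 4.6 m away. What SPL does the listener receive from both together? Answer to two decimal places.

83.01 dB SPL

At the listener: L_A = 100.4 − 20·log₁₀(7.9) = 82.447 dB; L_B = 87.1 − 20·log₁₀(4.6) = 73.845 dB.
Combined: 10·log₁₀(10^(82.447/10)+10^(73.845/10)) = 83.01 dB SPL.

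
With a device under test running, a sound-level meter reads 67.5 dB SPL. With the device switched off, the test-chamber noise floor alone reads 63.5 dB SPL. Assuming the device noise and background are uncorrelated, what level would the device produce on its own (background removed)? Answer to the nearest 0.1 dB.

65.3 dB SPL

Subtract intensities: L_src = 10·log₁₀(10^(L_total/10) − 10^(L_bg/10)).
L_src = 10·log₁₀(10^(67.5/10) − 10^(63.5/10)) = 10·log₁₀(3385000) = 65.3 dB SPL.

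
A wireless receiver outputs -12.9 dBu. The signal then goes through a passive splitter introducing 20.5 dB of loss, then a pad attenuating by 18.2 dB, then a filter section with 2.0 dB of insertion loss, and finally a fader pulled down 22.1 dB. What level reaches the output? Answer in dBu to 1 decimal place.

-75.7 dBu

Cascaded gains and losses add directly in dB.
-12.9 − 20.5 − 18.2 − 2.0 − 22.1 = -75.7 dBu.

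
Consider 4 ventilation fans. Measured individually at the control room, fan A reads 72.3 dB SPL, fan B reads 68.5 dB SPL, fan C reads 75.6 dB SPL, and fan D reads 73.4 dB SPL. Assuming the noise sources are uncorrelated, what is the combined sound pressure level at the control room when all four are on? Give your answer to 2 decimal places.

Incoherent sources sum as intensities:
L_total = 10·log₁₀(10^(72.3/10) + 10^(68.5/10) + 10^(75.6/10) + 10^(73.4/10)) = 10·log₁₀(82250000) = 79.15 dB SPL.

79.15 dB SPL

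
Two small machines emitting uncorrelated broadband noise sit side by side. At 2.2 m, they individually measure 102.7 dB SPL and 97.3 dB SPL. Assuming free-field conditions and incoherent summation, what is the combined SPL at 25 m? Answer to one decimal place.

Combined at 2.2 m: 10·log₁₀(10^(102.7/10)+10^(97.3/10)) = 103.80 dB SPL.
Then apply −20·log₁₀(25/2.2) = -21.11 dB → 82.7 dB SPL.

82.7 dB SPL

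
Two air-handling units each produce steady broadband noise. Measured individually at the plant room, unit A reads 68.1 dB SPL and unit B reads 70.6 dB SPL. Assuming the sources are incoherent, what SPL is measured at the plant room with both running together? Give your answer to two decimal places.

Incoherent sources sum as intensities:
L_total = 10·log₁₀(10^(68.1/10) + 10^(70.6/10)) = 10·log₁₀(17940000) = 72.54 dB SPL.

72.54 dB SPL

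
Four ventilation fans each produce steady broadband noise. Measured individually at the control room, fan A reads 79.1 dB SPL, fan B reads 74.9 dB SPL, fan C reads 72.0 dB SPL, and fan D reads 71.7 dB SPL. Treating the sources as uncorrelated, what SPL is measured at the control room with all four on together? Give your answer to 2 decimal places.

81.55 dB SPL

Incoherent sources sum as intensities:
L_total = 10·log₁₀(10^(79.1/10) + 10^(74.9/10) + 10^(72.0/10) + 10^(71.7/10)) = 10·log₁₀(142800000) = 81.55 dB SPL.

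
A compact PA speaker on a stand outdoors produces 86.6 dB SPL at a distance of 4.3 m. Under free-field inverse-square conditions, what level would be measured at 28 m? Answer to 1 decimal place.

70.3 dB SPL

Free-field point source: level drops by 20·log₁₀ of the distance ratio.
ΔL = −20·log₁₀(28/4.3) = -16.27 dB, so L₂ = 86.6 + (-16.27) = 70.3 dB SPL.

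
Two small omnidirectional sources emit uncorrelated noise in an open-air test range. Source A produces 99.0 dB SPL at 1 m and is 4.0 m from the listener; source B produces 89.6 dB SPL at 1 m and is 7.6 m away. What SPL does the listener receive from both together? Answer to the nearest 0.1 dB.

At the listener: L_A = 99.0 − 20·log₁₀(4.0) = 86.96 dB; L_B = 89.6 − 20·log₁₀(7.6) = 71.98 dB.
Combined: 10·log₁₀(10^(86.96/10)+10^(71.98/10)) = 87.1 dB SPL.

87.1 dB SPL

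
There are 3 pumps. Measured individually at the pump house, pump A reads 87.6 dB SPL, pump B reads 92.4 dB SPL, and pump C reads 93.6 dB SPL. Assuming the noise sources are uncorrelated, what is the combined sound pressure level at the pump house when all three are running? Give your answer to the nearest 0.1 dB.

Uncorrelated sources add in intensity (power), not in dB.
L_total = 10·log₁₀(10^(87.6/10) + 10^(92.4/10) + 10^(93.6/10)) = 10·log₁₀(4604000000) = 96.6 dB SPL.

96.6 dB SPL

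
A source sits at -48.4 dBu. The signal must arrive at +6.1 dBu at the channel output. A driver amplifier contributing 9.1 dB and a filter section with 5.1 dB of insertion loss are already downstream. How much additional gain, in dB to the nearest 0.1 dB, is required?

The required make-up gain is the shortfall in the dB sum.
G = +6.1 − (-48.4) − 9.1 + 5.1 = 50.5 dB.

50.5 dB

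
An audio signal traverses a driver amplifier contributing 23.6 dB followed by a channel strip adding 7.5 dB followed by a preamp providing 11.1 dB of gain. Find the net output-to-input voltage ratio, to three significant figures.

129

Net gain = 23.6 + 7.5 + 11.1 = 42.2 dB.
Voltage ratio = 10^(42.2/20) = 129.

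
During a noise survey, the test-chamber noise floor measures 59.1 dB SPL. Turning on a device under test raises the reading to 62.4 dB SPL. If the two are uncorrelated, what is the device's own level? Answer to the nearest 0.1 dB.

59.7 dB SPL

Subtract intensities: L_src = 10·log₁₀(10^(L_total/10) − 10^(L_bg/10)).
L_src = 10·log₁₀(10^(62.4/10) − 10^(59.1/10)) = 10·log₁₀(925000) = 59.7 dB SPL.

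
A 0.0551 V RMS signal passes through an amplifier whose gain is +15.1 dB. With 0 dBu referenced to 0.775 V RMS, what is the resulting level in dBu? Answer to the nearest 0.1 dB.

Input level: 20·log₁₀(0.0551/0.775) = -22.96 dBu.
Output: -22.96 + 15.1 = -7.9 dBu.

-7.9 dBu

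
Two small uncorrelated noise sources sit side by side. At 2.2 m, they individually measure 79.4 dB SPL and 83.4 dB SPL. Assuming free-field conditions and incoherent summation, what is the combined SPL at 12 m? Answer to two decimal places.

70.12 dB SPL

Combined at 2.2 m: 10·log₁₀(10^(79.4/10)+10^(83.4/10)) = 84.855 dB SPL.
Then apply −20·log₁₀(12/2.2) = -14.735 dB → 70.12 dB SPL.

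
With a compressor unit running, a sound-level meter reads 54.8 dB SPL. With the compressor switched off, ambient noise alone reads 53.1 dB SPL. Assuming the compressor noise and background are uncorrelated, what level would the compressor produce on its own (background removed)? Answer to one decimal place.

49.9 dB SPL

Remove the background by subtracting linear intensities:
L_src = 10·log₁₀(10^(54.8/10) − 10^(53.1/10)) = 10·log₁₀(97820) = 49.9 dB SPL.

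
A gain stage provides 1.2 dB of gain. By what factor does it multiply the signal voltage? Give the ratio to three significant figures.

1.15

Voltage ratio = 10^(dB/20).
10^(1.2/20) = 10^(0.06000) = 1.15.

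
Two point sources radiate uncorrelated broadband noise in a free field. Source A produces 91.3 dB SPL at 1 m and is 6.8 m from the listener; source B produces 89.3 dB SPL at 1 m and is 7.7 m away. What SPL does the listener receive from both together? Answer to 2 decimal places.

76.39 dB SPL

At the listener: L_A = 91.3 − 20·log₁₀(6.8) = 74.650 dB; L_B = 89.3 − 20·log₁₀(7.7) = 71.570 dB.
Combined: 10·log₁₀(10^(74.650/10)+10^(71.570/10)) = 76.39 dB SPL.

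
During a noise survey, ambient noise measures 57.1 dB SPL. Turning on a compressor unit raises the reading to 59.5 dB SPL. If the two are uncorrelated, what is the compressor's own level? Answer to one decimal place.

Background correction is a power subtraction:
L_src = 10·log₁₀(10^(59.5/10) − 10^(57.1/10)) = 10·log₁₀(378400) = 55.8 dB SPL.

55.8 dB SPL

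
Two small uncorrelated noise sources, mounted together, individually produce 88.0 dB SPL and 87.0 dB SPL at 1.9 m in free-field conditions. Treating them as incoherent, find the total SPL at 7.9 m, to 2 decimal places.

78.16 dB SPL

Combined at 1.9 m: 10·log₁₀(10^(88.0/10)+10^(87.0/10)) = 90.539 dB SPL.
Then apply −20·log₁₀(7.9/1.9) = -12.377 dB → 78.16 dB SPL.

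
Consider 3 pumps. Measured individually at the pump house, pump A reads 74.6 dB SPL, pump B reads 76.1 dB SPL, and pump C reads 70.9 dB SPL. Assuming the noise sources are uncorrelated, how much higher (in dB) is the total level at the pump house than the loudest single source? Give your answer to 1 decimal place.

Incoherent sources sum as intensities:
L_total = 10·log₁₀(10^(74.6/10) + 10^(76.1/10) + 10^(70.9/10)) = 79.13 dB SPL.
Excess over the loudest (76.1 dB): 79.13 − 76.1 = 3.0 dB.

3.0 dB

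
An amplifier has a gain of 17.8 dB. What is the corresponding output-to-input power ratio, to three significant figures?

Power ratio = 10^(dB/10).
10^(17.8/10) = 10^(1.780) = 60.3.

60.3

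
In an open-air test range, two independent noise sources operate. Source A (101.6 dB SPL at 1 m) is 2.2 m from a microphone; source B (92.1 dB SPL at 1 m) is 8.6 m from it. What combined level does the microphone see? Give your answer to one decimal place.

At the listener: L_A = 101.6 − 20·log₁₀(2.2) = 94.75 dB; L_B = 92.1 − 20·log₁₀(8.6) = 73.41 dB.
Combined: 10·log₁₀(10^(94.75/10)+10^(73.41/10)) = 94.8 dB SPL.

94.8 dB SPL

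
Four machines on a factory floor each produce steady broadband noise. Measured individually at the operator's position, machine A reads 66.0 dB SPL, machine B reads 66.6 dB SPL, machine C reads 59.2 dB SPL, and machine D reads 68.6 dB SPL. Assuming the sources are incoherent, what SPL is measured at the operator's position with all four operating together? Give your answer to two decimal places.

Uncorrelated sources add in intensity (power), not in dB.
L_total = 10·log₁₀(10^(66.0/10) + 10^(66.6/10) + 10^(59.2/10) + 10^(68.6/10)) = 10·log₁₀(16630000) = 72.21 dB SPL.

72.21 dB SPL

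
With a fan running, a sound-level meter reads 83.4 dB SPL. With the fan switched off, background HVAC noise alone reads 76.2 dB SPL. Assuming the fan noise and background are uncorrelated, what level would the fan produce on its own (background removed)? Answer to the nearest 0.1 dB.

Subtract intensities: L_src = 10·log₁₀(10^(L_total/10) − 10^(L_bg/10)).
L_src = 10·log₁₀(10^(83.4/10) − 10^(76.2/10)) = 10·log₁₀(177100000) = 82.5 dB SPL.

82.5 dB SPL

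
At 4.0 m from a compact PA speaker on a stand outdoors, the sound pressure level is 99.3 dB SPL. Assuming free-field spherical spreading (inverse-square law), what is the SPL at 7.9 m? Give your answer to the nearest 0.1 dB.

93.4 dB SPL

Free-field point source: level drops by 20·log₁₀ of the distance ratio.
ΔL = −20·log₁₀(7.9/4.0) = -5.91 dB, so L₂ = 99.3 + (-5.91) = 93.4 dB SPL.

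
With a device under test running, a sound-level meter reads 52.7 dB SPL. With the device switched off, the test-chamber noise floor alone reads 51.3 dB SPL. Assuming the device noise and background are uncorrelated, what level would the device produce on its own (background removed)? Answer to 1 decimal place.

47.1 dB SPL

Remove the background by subtracting linear intensities:
L_src = 10·log₁₀(10^(52.7/10) − 10^(51.3/10)) = 10·log₁₀(51310) = 47.1 dB SPL.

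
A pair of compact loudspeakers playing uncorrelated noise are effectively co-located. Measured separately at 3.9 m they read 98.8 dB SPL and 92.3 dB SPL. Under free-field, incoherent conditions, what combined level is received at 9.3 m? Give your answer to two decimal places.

Combined at 3.9 m: 10·log₁₀(10^(98.8/10)+10^(92.3/10)) = 99.677 dB SPL.
Then apply −20·log₁₀(9.3/3.9) = -7.548 dB → 92.13 dB SPL.

92.13 dB SPL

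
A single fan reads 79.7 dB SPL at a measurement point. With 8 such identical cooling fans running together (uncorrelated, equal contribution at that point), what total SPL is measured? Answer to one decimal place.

88.7 dB SPL

8 equal incoherent sources raise the level by 10·log₁₀(8) = 9.03 dB.
L_total = 79.7 + 9.03 = 88.7 dB SPL.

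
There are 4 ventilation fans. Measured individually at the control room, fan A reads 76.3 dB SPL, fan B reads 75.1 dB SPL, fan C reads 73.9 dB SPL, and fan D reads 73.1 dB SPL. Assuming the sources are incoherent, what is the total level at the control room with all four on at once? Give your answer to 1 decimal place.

Add the sources as powers (linear), then convert back to dB:
L_total = 10·log₁₀(10^(76.3/10) + 10^(75.1/10) + 10^(73.9/10) + 10^(73.1/10)) = 10·log₁₀(120000000) = 80.8 dB SPL.

80.8 dB SPL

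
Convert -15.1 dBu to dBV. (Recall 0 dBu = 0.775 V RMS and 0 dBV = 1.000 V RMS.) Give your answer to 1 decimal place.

-17.3 dBV

The offset between the scales is 20·log₁₀(0.775/1.000) = −2.214 dB.
So dBV = -15.1 − 2.214 = -17.3 dBV.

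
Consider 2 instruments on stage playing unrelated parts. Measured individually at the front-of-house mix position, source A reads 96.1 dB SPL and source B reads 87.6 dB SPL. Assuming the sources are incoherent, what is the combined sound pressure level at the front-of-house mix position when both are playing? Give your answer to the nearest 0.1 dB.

Incoherent sources sum as intensities:
L_total = 10·log₁₀(10^(96.1/10) + 10^(87.6/10)) = 10·log₁₀(4649000000) = 96.7 dB SPL.

96.7 dB SPL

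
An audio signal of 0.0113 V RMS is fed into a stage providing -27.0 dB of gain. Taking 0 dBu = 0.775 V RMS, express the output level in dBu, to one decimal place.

-63.7 dBu

Input level: 20·log₁₀(0.0113/0.775) = -36.72 dBu.
Output: -36.72 − 27.0 = -63.7 dBu.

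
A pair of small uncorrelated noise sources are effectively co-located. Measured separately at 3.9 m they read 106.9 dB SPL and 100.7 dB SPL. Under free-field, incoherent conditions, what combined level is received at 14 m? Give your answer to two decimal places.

Combined at 3.9 m: 10·log₁₀(10^(106.9/10)+10^(100.7/10)) = 107.834 dB SPL.
Then apply −20·log₁₀(14/3.9) = -11.101 dB → 96.73 dB SPL.

96.73 dB SPL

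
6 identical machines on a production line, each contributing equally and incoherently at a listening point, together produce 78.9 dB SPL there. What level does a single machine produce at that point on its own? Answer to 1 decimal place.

71.1 dB SPL

6 equal incoherent sources add 10·log₁₀(6) = 7.78 dB over one source.
L_one = 78.9 − 7.78 = 71.1 dB SPL.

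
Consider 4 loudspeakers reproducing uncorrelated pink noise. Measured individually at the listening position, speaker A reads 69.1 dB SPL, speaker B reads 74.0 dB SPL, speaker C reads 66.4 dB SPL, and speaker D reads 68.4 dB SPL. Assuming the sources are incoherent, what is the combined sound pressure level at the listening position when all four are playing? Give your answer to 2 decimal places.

Add the sources as powers (linear), then convert back to dB:
L_total = 10·log₁₀(10^(69.1/10) + 10^(74.0/10) + 10^(66.4/10) + 10^(68.4/10)) = 10·log₁₀(44530000) = 76.49 dB SPL.

76.49 dB SPL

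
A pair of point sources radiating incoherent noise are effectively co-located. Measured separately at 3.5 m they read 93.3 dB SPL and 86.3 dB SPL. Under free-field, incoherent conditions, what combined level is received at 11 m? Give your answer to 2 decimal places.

Combined at 3.5 m: 10·log₁₀(10^(93.3/10)+10^(86.3/10)) = 94.090 dB SPL.
Then apply −20·log₁₀(11/3.5) = -9.946 dB → 84.14 dB SPL.

84.14 dB SPL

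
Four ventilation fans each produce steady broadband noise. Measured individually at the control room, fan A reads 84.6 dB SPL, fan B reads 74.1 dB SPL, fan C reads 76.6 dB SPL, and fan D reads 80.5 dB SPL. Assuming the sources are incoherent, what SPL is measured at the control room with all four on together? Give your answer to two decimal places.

Add the sources as powers (linear), then convert back to dB:
L_total = 10·log₁₀(10^(84.6/10) + 10^(74.1/10) + 10^(76.6/10) + 10^(80.5/10)) = 10·log₁₀(472000000) = 86.74 dB SPL.

86.74 dB SPL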